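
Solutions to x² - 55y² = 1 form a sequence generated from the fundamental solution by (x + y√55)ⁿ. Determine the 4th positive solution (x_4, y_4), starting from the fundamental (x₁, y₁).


Step 1: Find the fundamental solution (x₁, y₁) of x² - 55y² = 1.
  Expand √55 as a continued fraction. a₀ = ⌊√55⌋ = 7; iterate m_{k+1} = d_k·a_k − m_k, d_{k+1} = (55 − m_{k+1}²)/d_k, a_{k+1} = ⌊(a₀ + m_{k+1})/d_{k+1}⌋ (starting m₀ = 0, d₀ = 1), with convergents p_k = a_k·p_{k-1} + p_{k-2}, q_k = a_k·q_{k-1} + q_{k-2} (p₋₁ = 1, q₋₁ = 0):
  k = 0: a₀ = 7; p₀/q₀ = 7/1; p₀² − 55·q₀² = 49 − 55 = -6.
  k = 1: m = 7, d = 6, a = ⌊(7 + 7)/6⌋ = 2; p/q = (2·7 + 1)/(2·1 + 0) = 15/2; p² − 55·q² = 225 − 220 = 5.
  k = 2: m = 5, d = 5, a = ⌊(7 + 5)/5⌋ = 2; p/q = (2·15 + 7)/(2·2 + 1) = 37/5; p² − 55·q² = 1369 − 1375 = -6.
  k = 3: m = 5, d = 6, a = ⌊(7 + 5)/6⌋ = 2; p/q = (2·37 + 15)/(2·5 + 2) = 89/12; p² − 55·q² = 7921 − 7920 = 1.
  The first convergent with p² − 55·q² = 1 gives the fundamental solution (x₁, y₁) = (89, 12).
Step 2: Apply the recurrence (x_{n+1}, y_{n+1}) = (x₁x_n + 55y₁y_n, x₁y_n + y₁x_n) repeatedly.
  From (x_1, y_1) = (89, 12): x_2 = 89·89 + 55·12·12 = 15841; y_2 = 89·12 + 12·89 = 2136.
  From (x_2, y_2) = (15841, 2136): x_3 = 89·15841 + 55·12·2136 = 2819609; y_3 = 89·2136 + 12·15841 = 380196.
  From (x_3, y_3) = (2819609, 380196): x_4 = 89·2819609 + 55·12·380196 = 501874561; y_4 = 89·380196 + 12·2819609 = 67672752.
Step 3: Verify x_4² - 55·y_4² = 251878074978942721 - 251878074978942720 = 1 (should be 1). ✓

(x_1, y_1) = (89, 12); (x_4, y_4) = (501874561, 67672752).


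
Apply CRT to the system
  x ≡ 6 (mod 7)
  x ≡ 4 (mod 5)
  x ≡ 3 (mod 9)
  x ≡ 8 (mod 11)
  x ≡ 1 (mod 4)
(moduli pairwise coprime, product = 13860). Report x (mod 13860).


Product of moduli M = 7 · 5 · 9 · 11 · 4 = 13860.
Merge one congruence at a time:
  Start: x ≡ 6 (mod 7).
  Combine with x ≡ 4 (mod 5); new modulus lcm = 35.
    Write x = 6 + 7·t and substitute into x ≡ 4 (mod 5): 7·t ≡ 4 − 6 = -2 (mod 5).
    Reduce coefficients mod 5: 2·t ≡ 3 (mod 5).
    The inverse of 2 mod 5 is 3 (since 2·3 = 6 = 1·5 + 1), so t ≡ 3·3 = 9 ≡ 4 (mod 5).
    Then x = 6 + 7·4 = 34, valid modulo lcm(7, 5) = 35: x ≡ 34 (mod 35).
  Combine with x ≡ 3 (mod 9); new modulus lcm = 315.
    Write x = 34 + 35·t and substitute into x ≡ 3 (mod 9): 35·t ≡ 3 − 34 = -31 (mod 9).
    Reduce coefficients mod 9: 8·t ≡ 5 (mod 9).
    The inverse of 8 mod 9 is 8 (since 8·8 = 64 = 7·9 + 1), so t ≡ 8·5 = 40 ≡ 4 (mod 9).
    Then x = 34 + 35·4 = 174, valid modulo lcm(35, 9) = 315: x ≡ 174 (mod 315).
  Combine with x ≡ 8 (mod 11); new modulus lcm = 3465.
    Write x = 174 + 315·t and substitute into x ≡ 8 (mod 11): 315·t ≡ 8 − 174 = -166 (mod 11).
    Reduce coefficients mod 11: 7·t ≡ 10 (mod 11).
    The inverse of 7 mod 11 is 8 (since 7·8 = 56 = 5·11 + 1), so t ≡ 8·10 = 80 ≡ 3 (mod 11).
    Then x = 174 + 315·3 = 1119, valid modulo lcm(315, 11) = 3465: x ≡ 1119 (mod 3465).
  Combine with x ≡ 1 (mod 4); new modulus lcm = 13860.
    Write x = 1119 + 3465·t and substitute into x ≡ 1 (mod 4): 3465·t ≡ 1 − 1119 = -1118 (mod 4).
    Reduce coefficients mod 4: 1·t ≡ 2 (mod 4).
    So t ≡ 2 (mod 4).
    Then x = 1119 + 3465·2 = 8049, valid modulo lcm(3465, 4) = 13860: x ≡ 8049 (mod 13860).
Verify against each original: 8049 mod 7 = 6, 8049 mod 5 = 4, 8049 mod 9 = 3, 8049 mod 11 = 8, 8049 mod 4 = 1.

x ≡ 8049 (mod 13860).


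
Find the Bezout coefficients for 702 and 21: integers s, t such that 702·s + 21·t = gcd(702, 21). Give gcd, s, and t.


Euclidean algorithm on (702, 21) — divide until remainder is 0:
  702 = 33 · 21 + 9
  21 = 2 · 9 + 3
  9 = 3 · 3 + 0
gcd(702, 21) = 3.
Track Bezout coefficients alongside the remainders: start with r₀ = 702 = a·1 + b·0 (s = 1, t = 0) and r₁ = 21 = a·0 + b·1 (s = 0, t = 1); each new remainder r_{k+1} = r_{k-1} − q_k·r_k inherits s_{k+1} = s_{k-1} − q_k·s_k, t_{k+1} = t_{k-1} − q_k·t_k, so r_k = a·s_k + b·t_k at every step:
  q = 33: r = 9, s = 1 − 33·0 = 1, t = 0 − 33·1 = -33  (check: 702·1 + 21·(-33) = 9)
  q = 2: r = 3, s = 0 − 2·1 = -2, t = 1 − 2·(-33) = 67  (check: 702·(-2) + 21·67 = 3)
The row with r = 3 (the gcd) gives the Bezout coefficients s = -2, t = 67.
Result: 702 · (-2) + 21 · (67) = 3.

gcd(702, 21) = 3; s = -2, t = 67 (check: 702·(-2) + 21·67 = 3).


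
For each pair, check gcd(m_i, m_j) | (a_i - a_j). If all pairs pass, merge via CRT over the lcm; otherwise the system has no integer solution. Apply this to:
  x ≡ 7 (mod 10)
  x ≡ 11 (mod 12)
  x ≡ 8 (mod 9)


Moduli 10, 12, 9 are not pairwise coprime, so CRT works modulo lcm(m_i) when all pairwise compatibility conditions hold.
Pairwise compatibility: gcd(m_i, m_j) must divide a_i - a_j for every pair.
Merge one congruence at a time:
  Start: x ≡ 7 (mod 10).
  Combine with x ≡ 11 (mod 12): gcd(10, 12) = 2; 11 - 7 = 4, which IS divisible by 2, so compatible.
    Write x = 7 + 10·t and substitute into x ≡ 11 (mod 12): 10·t ≡ 11 − 7 = 4 (mod 12).
    Divide the congruence (and modulus) by g = 2: 5·t ≡ 2 (mod 6).
    The inverse of 5 mod 6 is 5 (since 5·5 = 25 = 4·6 + 1), so t ≡ 5·2 = 10 ≡ 4 (mod 6).
    Then x = 7 + 10·4 = 47, valid modulo lcm(10, 12) = 60: x ≡ 47 (mod 60).
  Combine with x ≡ 8 (mod 9): gcd(60, 9) = 3; 8 - 47 = -39, which IS divisible by 3, so compatible.
    Write x = 47 + 60·t and substitute into x ≡ 8 (mod 9): 60·t ≡ 8 − 47 = -39 (mod 9).
    Divide the congruence (and modulus) by g = 3: 20·t ≡ -13 (mod 3).
    Reduce coefficients mod 3: 2·t ≡ 2 (mod 3).
    The inverse of 2 mod 3 is 2 (since 2·2 = 4 = 1·3 + 1), so t ≡ 2·2 = 4 ≡ 1 (mod 3).
    Then x = 47 + 60·1 = 107, valid modulo lcm(60, 9) = 180: x ≡ 107 (mod 180).
Verify: 107 mod 10 = 7, 107 mod 12 = 11, 107 mod 9 = 8.

x ≡ 107 (mod 180).


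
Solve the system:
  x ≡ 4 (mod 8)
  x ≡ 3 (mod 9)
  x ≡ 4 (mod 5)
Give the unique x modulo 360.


Moduli 8, 9, 5 are pairwise coprime; by CRT there is a unique solution modulo M = 8 · 9 · 5 = 360.
Solve pairwise, accumulating the modulus:
  Start with x ≡ 4 (mod 8).
  Combine with x ≡ 3 (mod 9): since gcd(8, 9) = 1, we get a unique residue mod 72.
    Write x = 4 + 8·t and substitute into x ≡ 3 (mod 9): 8·t ≡ 3 − 4 = -1 (mod 9).
    Reduce coefficients mod 9: 8·t ≡ 8 (mod 9).
    The inverse of 8 mod 9 is 8 (since 8·8 = 64 = 7·9 + 1), so t ≡ 8·8 = 64 ≡ 1 (mod 9).
    Then x = 4 + 8·1 = 12, valid modulo lcm(8, 9) = 72: x ≡ 12 (mod 72).
  Combine with x ≡ 4 (mod 5): since gcd(72, 5) = 1, we get a unique residue mod 360.
    Write x = 12 + 72·t and substitute into x ≡ 4 (mod 5): 72·t ≡ 4 − 12 = -8 (mod 5).
    Reduce coefficients mod 5: 2·t ≡ 2 (mod 5).
    The inverse of 2 mod 5 is 3 (since 2·3 = 6 = 1·5 + 1), so t ≡ 3·2 = 6 ≡ 1 (mod 5).
    Then x = 12 + 72·1 = 84, valid modulo lcm(72, 5) = 360: x ≡ 84 (mod 360).
Verify: 84 mod 8 = 4 ✓, 84 mod 9 = 3 ✓, 84 mod 5 = 4 ✓.

x ≡ 84 (mod 360).


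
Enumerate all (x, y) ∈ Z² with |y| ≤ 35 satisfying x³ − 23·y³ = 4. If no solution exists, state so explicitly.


The equation is x³ - 23y³ = 4. For fixed y, x³ = 23·y³ + 4, so a solution requires the RHS to be a perfect cube.
Strategy: iterate y from -35 to 35, compute RHS = 23·y³ + 4, and check whether it is a (positive or negative) perfect cube.
Check small values of y:
  y = 0: RHS = 4 is not a perfect cube.
  y = 1: RHS = 27 = (3)³ ⇒ x = 3 works.
  y = -1: RHS = -19 is not a perfect cube.
  y = 2: RHS = 188 is not a perfect cube.
  y = -2: RHS = -180 is not a perfect cube.
  y = 3: RHS = 625 is not a perfect cube.
  y = -3: RHS = -617 is not a perfect cube.
Continuing the search up to |y| = 35 finds no further solutions beyond those listed.
Collected solutions: (3, 1).

Solutions (with |y| ≤ 35): (3, 1).


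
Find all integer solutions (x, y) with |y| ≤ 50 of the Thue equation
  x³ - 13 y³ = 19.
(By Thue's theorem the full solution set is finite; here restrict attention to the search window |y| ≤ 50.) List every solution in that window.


The equation is x³ - 13y³ = 19. For fixed y, x³ = 13·y³ + 19, so a solution requires the RHS to be a perfect cube.
Strategy: iterate y from -50 to 50, compute RHS = 13·y³ + 19, and check whether it is a (positive or negative) perfect cube.
Check small values of y:
  y = 0: RHS = 19 is not a perfect cube.
  y = 1: RHS = 32 is not a perfect cube.
  y = -1: RHS = 6 is not a perfect cube.
  y = 2: RHS = 123 is not a perfect cube.
  y = -2: RHS = -85 is not a perfect cube.
  y = 3: RHS = 370 is not a perfect cube.
  y = -3: RHS = -332 is not a perfect cube.
Continuing the search up to |y| = 50 finds no solutions either.
No (x, y) in the scanned range satisfies the equation.

No integer solutions with |y| ≤ 50.


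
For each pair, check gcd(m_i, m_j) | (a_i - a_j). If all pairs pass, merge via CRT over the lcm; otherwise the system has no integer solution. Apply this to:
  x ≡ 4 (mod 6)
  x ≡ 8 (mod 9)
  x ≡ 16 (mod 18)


Moduli 6, 9, 18 are not pairwise coprime, so CRT works modulo lcm(m_i) when all pairwise compatibility conditions hold.
Pairwise compatibility: gcd(m_i, m_j) must divide a_i - a_j for every pair.
Merge one congruence at a time:
  Start: x ≡ 4 (mod 6).
  Combine with x ≡ 8 (mod 9): gcd(6, 9) = 3, and 8 - 4 = 4 is NOT divisible by 3.
    ⇒ system is inconsistent (no integer solution).

No solution (the system is inconsistent).


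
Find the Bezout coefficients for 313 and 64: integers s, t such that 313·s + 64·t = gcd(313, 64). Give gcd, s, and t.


Euclidean algorithm on (313, 64) — divide until remainder is 0:
  313 = 4 · 64 + 57
  64 = 1 · 57 + 7
  57 = 8 · 7 + 1
  7 = 7 · 1 + 0
gcd(313, 64) = 1.
Track Bezout coefficients alongside the remainders: start with r₀ = 313 = a·1 + b·0 (s = 1, t = 0) and r₁ = 64 = a·0 + b·1 (s = 0, t = 1); each new remainder r_{k+1} = r_{k-1} − q_k·r_k inherits s_{k+1} = s_{k-1} − q_k·s_k, t_{k+1} = t_{k-1} − q_k·t_k, so r_k = a·s_k + b·t_k at every step:
  q = 4: r = 57, s = 1 − 4·0 = 1, t = 0 − 4·1 = -4  (check: 313·1 + 64·(-4) = 57)
  q = 1: r = 7, s = 0 − 1·1 = -1, t = 1 − 1·(-4) = 5  (check: 313·(-1) + 64·5 = 7)
  q = 8: r = 1, s = 1 − 8·(-1) = 9, t = -4 − 8·5 = -44  (check: 313·9 + 64·(-44) = 1)
The row with r = 1 (the gcd) gives the Bezout coefficients s = 9, t = -44.
Result: 313 · (9) + 64 · (-44) = 1.

gcd(313, 64) = 1; s = 9, t = -44 (check: 313·9 + 64·(-44) = 1).


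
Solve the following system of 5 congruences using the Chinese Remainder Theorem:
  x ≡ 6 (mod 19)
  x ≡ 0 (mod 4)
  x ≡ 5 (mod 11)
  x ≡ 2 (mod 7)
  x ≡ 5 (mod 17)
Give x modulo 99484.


Product of moduli M = 19 · 4 · 11 · 7 · 17 = 99484.
Merge one congruence at a time:
  Start: x ≡ 6 (mod 19).
  Combine with x ≡ 0 (mod 4); new modulus lcm = 76.
    Write x = 6 + 19·t and substitute into x ≡ 0 (mod 4): 19·t ≡ 0 − 6 = -6 (mod 4).
    Reduce coefficients mod 4: 3·t ≡ 2 (mod 4).
    The inverse of 3 mod 4 is 3 (since 3·3 = 9 = 2·4 + 1), so t ≡ 3·2 = 6 ≡ 2 (mod 4).
    Then x = 6 + 19·2 = 44, valid modulo lcm(19, 4) = 76: x ≡ 44 (mod 76).
  Combine with x ≡ 5 (mod 11); new modulus lcm = 836.
    Write x = 44 + 76·t and substitute into x ≡ 5 (mod 11): 76·t ≡ 5 − 44 = -39 (mod 11).
    Reduce coefficients mod 11: 10·t ≡ 5 (mod 11).
    The inverse of 10 mod 11 is 10 (since 10·10 = 100 = 9·11 + 1), so t ≡ 10·5 = 50 ≡ 6 (mod 11).
    Then x = 44 + 76·6 = 500, valid modulo lcm(76, 11) = 836: x ≡ 500 (mod 836).
  Combine with x ≡ 2 (mod 7); new modulus lcm = 5852.
    Write x = 500 + 836·t and substitute into x ≡ 2 (mod 7): 836·t ≡ 2 − 500 = -498 (mod 7).
    Reduce coefficients mod 7: 3·t ≡ 6 (mod 7).
    The inverse of 3 mod 7 is 5 (since 3·5 = 15 = 2·7 + 1), so t ≡ 5·6 = 30 ≡ 2 (mod 7).
    Then x = 500 + 836·2 = 2172, valid modulo lcm(836, 7) = 5852: x ≡ 2172 (mod 5852).
  Combine with x ≡ 5 (mod 17); new modulus lcm = 99484.
    Write x = 2172 + 5852·t and substitute into x ≡ 5 (mod 17): 5852·t ≡ 5 − 2172 = -2167 (mod 17).
    Reduce coefficients mod 17: 4·t ≡ 9 (mod 17).
    The inverse of 4 mod 17 is 13 (since 4·13 = 52 = 3·17 + 1), so t ≡ 13·9 = 117 ≡ 15 (mod 17).
    Then x = 2172 + 5852·15 = 89952, valid modulo lcm(5852, 17) = 99484: x ≡ 89952 (mod 99484).
Verify against each original: 89952 mod 19 = 6, 89952 mod 4 = 0, 89952 mod 11 = 5, 89952 mod 7 = 2, 89952 mod 17 = 5.

x ≡ 89952 (mod 99484).


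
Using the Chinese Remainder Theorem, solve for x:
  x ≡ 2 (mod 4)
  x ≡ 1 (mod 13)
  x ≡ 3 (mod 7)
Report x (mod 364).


Moduli 4, 13, 7 are pairwise coprime; by CRT there is a unique solution modulo M = 4 · 13 · 7 = 364.
Solve pairwise, accumulating the modulus:
  Start with x ≡ 2 (mod 4).
  Combine with x ≡ 1 (mod 13): since gcd(4, 13) = 1, we get a unique residue mod 52.
    Write x = 2 + 4·t and substitute into x ≡ 1 (mod 13): 4·t ≡ 1 − 2 = -1 (mod 13).
    Reduce coefficients mod 13: 4·t ≡ 12 (mod 13).
    The inverse of 4 mod 13 is 10 (since 4·10 = 40 = 3·13 + 1), so t ≡ 10·12 = 120 ≡ 3 (mod 13).
    Then x = 2 + 4·3 = 14, valid modulo lcm(4, 13) = 52: x ≡ 14 (mod 52).
  Combine with x ≡ 3 (mod 7): since gcd(52, 7) = 1, we get a unique residue mod 364.
    Write x = 14 + 52·t and substitute into x ≡ 3 (mod 7): 52·t ≡ 3 − 14 = -11 (mod 7).
    Reduce coefficients mod 7: 3·t ≡ 3 (mod 7).
    The inverse of 3 mod 7 is 5 (since 3·5 = 15 = 2·7 + 1), so t ≡ 5·3 = 15 ≡ 1 (mod 7).
    Then x = 14 + 52·1 = 66, valid modulo lcm(52, 7) = 364: x ≡ 66 (mod 364).
Verify: 66 mod 4 = 2 ✓, 66 mod 13 = 1 ✓, 66 mod 7 = 3 ✓.

x ≡ 66 (mod 364).


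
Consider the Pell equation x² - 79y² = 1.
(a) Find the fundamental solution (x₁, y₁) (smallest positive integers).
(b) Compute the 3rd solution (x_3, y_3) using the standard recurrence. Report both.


Step 1: Find the fundamental solution (x₁, y₁) of x² - 79y² = 1.
  Expand √79 as a continued fraction. a₀ = ⌊√79⌋ = 8; iterate m_{k+1} = d_k·a_k − m_k, d_{k+1} = (79 − m_{k+1}²)/d_k, a_{k+1} = ⌊(a₀ + m_{k+1})/d_{k+1}⌋ (starting m₀ = 0, d₀ = 1), with convergents p_k = a_k·p_{k-1} + p_{k-2}, q_k = a_k·q_{k-1} + q_{k-2} (p₋₁ = 1, q₋₁ = 0):
  k = 0: a₀ = 8; p₀/q₀ = 8/1; p₀² − 79·q₀² = 64 − 79 = -15.
  k = 1: m = 8, d = 15, a = ⌊(8 + 8)/15⌋ = 1; p/q = (1·8 + 1)/(1·1 + 0) = 9/1; p² − 79·q² = 81 − 79 = 2.
  k = 2: m = 7, d = 2, a = ⌊(8 + 7)/2⌋ = 7; p/q = (7·9 + 8)/(7·1 + 1) = 71/8; p² − 79·q² = 5041 − 5056 = -15.
  k = 3: m = 7, d = 15, a = ⌊(8 + 7)/15⌋ = 1; p/q = (1·71 + 9)/(1·8 + 1) = 80/9; p² − 79·q² = 6400 − 6399 = 1.
  The first convergent with p² − 79·q² = 1 gives the fundamental solution (x₁, y₁) = (80, 9).
Step 2: Apply the recurrence (x_{n+1}, y_{n+1}) = (x₁x_n + 79y₁y_n, x₁y_n + y₁x_n) repeatedly.
  From (x_1, y_1) = (80, 9): x_2 = 80·80 + 79·9·9 = 12799; y_2 = 80·9 + 9·80 = 1440.
  From (x_2, y_2) = (12799, 1440): x_3 = 80·12799 + 79·9·1440 = 2047760; y_3 = 80·1440 + 9·12799 = 230391.
Step 3: Verify x_3² - 79·y_3² = 4193321017600 - 4193321017599 = 1 (should be 1). ✓

(x_1, y_1) = (80, 9); (x_3, y_3) = (2047760, 230391).


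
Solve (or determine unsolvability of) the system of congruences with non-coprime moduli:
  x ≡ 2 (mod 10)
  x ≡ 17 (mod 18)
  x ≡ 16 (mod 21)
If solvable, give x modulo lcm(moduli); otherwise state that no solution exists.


Moduli 10, 18, 21 are not pairwise coprime, so CRT works modulo lcm(m_i) when all pairwise compatibility conditions hold.
Pairwise compatibility: gcd(m_i, m_j) must divide a_i - a_j for every pair.
Merge one congruence at a time:
  Start: x ≡ 2 (mod 10).
  Combine with x ≡ 17 (mod 18): gcd(10, 18) = 2, and 17 - 2 = 15 is NOT divisible by 2.
    ⇒ system is inconsistent (no integer solution).

No solution (the system is inconsistent).


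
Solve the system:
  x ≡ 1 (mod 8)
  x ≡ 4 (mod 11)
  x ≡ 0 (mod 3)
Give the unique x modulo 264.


Moduli 8, 11, 3 are pairwise coprime; by CRT there is a unique solution modulo M = 8 · 11 · 3 = 264.
Solve pairwise, accumulating the modulus:
  Start with x ≡ 1 (mod 8).
  Combine with x ≡ 4 (mod 11): since gcd(8, 11) = 1, we get a unique residue mod 88.
    Write x = 1 + 8·t and substitute into x ≡ 4 (mod 11): 8·t ≡ 4 − 1 = 3 (mod 11).
    The inverse of 8 mod 11 is 7 (since 8·7 = 56 = 5·11 + 1), so t ≡ 7·3 = 21 ≡ 10 (mod 11).
    Then x = 1 + 8·10 = 81, valid modulo lcm(8, 11) = 88: x ≡ 81 (mod 88).
  Combine with x ≡ 0 (mod 3): since gcd(88, 3) = 1, we get a unique residue mod 264.
    Write x = 81 + 88·t and substitute into x ≡ 0 (mod 3): 88·t ≡ 0 − 81 = -81 (mod 3).
    Reduce coefficients mod 3: 1·t ≡ 0 (mod 3).
    So t ≡ 0 (mod 3).
    Then x = 81 + 88·0 = 81, valid modulo lcm(88, 3) = 264: x ≡ 81 (mod 264).
Verify: 81 mod 8 = 1 ✓, 81 mod 11 = 4 ✓, 81 mod 3 = 0 ✓.

x ≡ 81 (mod 264).


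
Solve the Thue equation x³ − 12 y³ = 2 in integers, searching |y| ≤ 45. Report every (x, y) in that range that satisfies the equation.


The equation is x³ - 12y³ = 2. For fixed y, x³ = 12·y³ + 2, so a solution requires the RHS to be a perfect cube.
Strategy: iterate y from -45 to 45, compute RHS = 12·y³ + 2, and check whether it is a (positive or negative) perfect cube.
Check small values of y:
  y = 0: RHS = 2 is not a perfect cube.
  y = 1: RHS = 14 is not a perfect cube.
  y = -1: RHS = -10 is not a perfect cube.
  y = 2: RHS = 98 is not a perfect cube.
  y = -2: RHS = -94 is not a perfect cube.
  y = 3: RHS = 326 is not a perfect cube.
  y = -3: RHS = -322 is not a perfect cube.
Continuing the search up to |y| = 45 finds no solutions either.
No (x, y) in the scanned range satisfies the equation.

No integer solutions with |y| ≤ 45.


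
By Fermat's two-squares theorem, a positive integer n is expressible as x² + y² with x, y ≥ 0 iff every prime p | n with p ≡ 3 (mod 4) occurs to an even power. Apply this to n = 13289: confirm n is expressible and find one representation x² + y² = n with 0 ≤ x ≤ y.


Step 1: Factor n = 13289 = 97 · 137.
Step 2: Check the mod-4 condition on each prime factor: 97 ≡ 1 (mod 4), exponent 1; 137 ≡ 1 (mod 4), exponent 1.
All primes ≡ 3 (mod 4) appear to even exponent (or don't appear), so by the two-squares theorem n IS expressible as a sum of two squares.
Step 3: Build a representation. Here n = 97 · 137 is a product of primes ≡ 1 (mod 4). Each prime p ≡ 1 (mod 4) is itself a sum of two squares; find a² by testing p − a² for a perfect square:
  97: 97 − 1² = 96, 97 − 2² = 93, 97 − 3² = 88, 97 − 4² = 81 = 9² ⇒ 97 = 4² + 9².
  137: 137 − 1² = 136, 137 − 2² = 133, 137 − 3² = 128, 137 − 4² = 121 = 11² ⇒ 137 = 4² + 11².
  Combine using the Brahmagupta–Fibonacci identity (a² + b²)(c² + d²) = (ac − bd)² + (ad + bc)² = (ac + bd)² + (ad − bc)²:
  97 · 137 = 13289: from (4² + 9²)(4² + 11²), take (4·4 − 9·11, 4·11 + 9·4) = (16 − 99, 44 + 36) = (-83, 80); dropping signs (only squares matter) gives (83, 80); check 83² + 80² = 6889 + 6400 = 13289 ✓.
Step 4: Order so x ≤ y and verify: 80² + 83² = 6400 + 6889 = 13289 = n. ✓

n = 13289 = 80² + 83² (one valid representation with x ≤ y).


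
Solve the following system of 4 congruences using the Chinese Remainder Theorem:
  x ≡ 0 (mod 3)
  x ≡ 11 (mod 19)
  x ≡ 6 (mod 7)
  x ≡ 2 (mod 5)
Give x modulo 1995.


Product of moduli M = 3 · 19 · 7 · 5 = 1995.
Merge one congruence at a time:
  Start: x ≡ 0 (mod 3).
  Combine with x ≡ 11 (mod 19); new modulus lcm = 57.
    Write x = 0 + 3·t and substitute into x ≡ 11 (mod 19): 3·t ≡ 11 − 0 = 11 (mod 19).
    The inverse of 3 mod 19 is 13 (since 3·13 = 39 = 2·19 + 1), so t ≡ 13·11 = 143 ≡ 10 (mod 19).
    Then x = 0 + 3·10 = 30, valid modulo lcm(3, 19) = 57: x ≡ 30 (mod 57).
  Combine with x ≡ 6 (mod 7); new modulus lcm = 399.
    Write x = 30 + 57·t and substitute into x ≡ 6 (mod 7): 57·t ≡ 6 − 30 = -24 (mod 7).
    Reduce coefficients mod 7: 1·t ≡ 4 (mod 7).
    So t ≡ 4 (mod 7).
    Then x = 30 + 57·4 = 258, valid modulo lcm(57, 7) = 399: x ≡ 258 (mod 399).
  Combine with x ≡ 2 (mod 5); new modulus lcm = 1995.
    Write x = 258 + 399·t and substitute into x ≡ 2 (mod 5): 399·t ≡ 2 − 258 = -256 (mod 5).
    Reduce coefficients mod 5: 4·t ≡ 4 (mod 5).
    The inverse of 4 mod 5 is 4 (since 4·4 = 16 = 3·5 + 1), so t ≡ 4·4 = 16 ≡ 1 (mod 5).
    Then x = 258 + 399·1 = 657, valid modulo lcm(399, 5) = 1995: x ≡ 657 (mod 1995).
Verify against each original: 657 mod 3 = 0, 657 mod 19 = 11, 657 mod 7 = 6, 657 mod 5 = 2.

x ≡ 657 (mod 1995).


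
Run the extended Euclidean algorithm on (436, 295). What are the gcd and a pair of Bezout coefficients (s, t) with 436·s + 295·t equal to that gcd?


Euclidean algorithm on (436, 295) — divide until remainder is 0:
  436 = 1 · 295 + 141
  295 = 2 · 141 + 13
  141 = 10 · 13 + 11
  13 = 1 · 11 + 2
  11 = 5 · 2 + 1
  2 = 2 · 1 + 0
gcd(436, 295) = 1.
Track Bezout coefficients alongside the remainders: start with r₀ = 436 = a·1 + b·0 (s = 1, t = 0) and r₁ = 295 = a·0 + b·1 (s = 0, t = 1); each new remainder r_{k+1} = r_{k-1} − q_k·r_k inherits s_{k+1} = s_{k-1} − q_k·s_k, t_{k+1} = t_{k-1} − q_k·t_k, so r_k = a·s_k + b·t_k at every step:
  q = 1: r = 141, s = 1 − 1·0 = 1, t = 0 − 1·1 = -1  (check: 436·1 + 295·(-1) = 141)
  q = 2: r = 13, s = 0 − 2·1 = -2, t = 1 − 2·(-1) = 3  (check: 436·(-2) + 295·3 = 13)
  q = 10: r = 11, s = 1 − 10·(-2) = 21, t = -1 − 10·3 = -31  (check: 436·21 + 295·(-31) = 11)
  q = 1: r = 2, s = -2 − 1·21 = -23, t = 3 − 1·(-31) = 34  (check: 436·(-23) + 295·34 = 2)
  q = 5: r = 1, s = 21 − 5·(-23) = 136, t = -31 − 5·34 = -201  (check: 436·136 + 295·(-201) = 1)
The row with r = 1 (the gcd) gives the Bezout coefficients s = 136, t = -201.
Result: 436 · (136) + 295 · (-201) = 1.

gcd(436, 295) = 1; s = 136, t = -201 (check: 436·136 + 295·(-201) = 1).


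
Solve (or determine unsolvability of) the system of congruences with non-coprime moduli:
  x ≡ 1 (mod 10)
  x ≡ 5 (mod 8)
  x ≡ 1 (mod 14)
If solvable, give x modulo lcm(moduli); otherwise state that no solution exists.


Moduli 10, 8, 14 are not pairwise coprime, so CRT works modulo lcm(m_i) when all pairwise compatibility conditions hold.
Pairwise compatibility: gcd(m_i, m_j) must divide a_i - a_j for every pair.
Merge one congruence at a time:
  Start: x ≡ 1 (mod 10).
  Combine with x ≡ 5 (mod 8): gcd(10, 8) = 2; 5 - 1 = 4, which IS divisible by 2, so compatible.
    Write x = 1 + 10·t and substitute into x ≡ 5 (mod 8): 10·t ≡ 5 − 1 = 4 (mod 8).
    Divide the congruence (and modulus) by g = 2: 5·t ≡ 2 (mod 4).
    Reduce coefficients mod 4: 1·t ≡ 2 (mod 4).
    So t ≡ 2 (mod 4).
    Then x = 1 + 10·2 = 21, valid modulo lcm(10, 8) = 40: x ≡ 21 (mod 40).
  Combine with x ≡ 1 (mod 14): gcd(40, 14) = 2; 1 - 21 = -20, which IS divisible by 2, so compatible.
    Write x = 21 + 40·t and substitute into x ≡ 1 (mod 14): 40·t ≡ 1 − 21 = -20 (mod 14).
    Divide the congruence (and modulus) by g = 2: 20·t ≡ -10 (mod 7).
    Reduce coefficients mod 7: 6·t ≡ 4 (mod 7).
    The inverse of 6 mod 7 is 6 (since 6·6 = 36 = 5·7 + 1), so t ≡ 6·4 = 24 ≡ 3 (mod 7).
    Then x = 21 + 40·3 = 141, valid modulo lcm(40, 14) = 280: x ≡ 141 (mod 280).
Verify: 141 mod 10 = 1, 141 mod 8 = 5, 141 mod 14 = 1.

x ≡ 141 (mod 280).


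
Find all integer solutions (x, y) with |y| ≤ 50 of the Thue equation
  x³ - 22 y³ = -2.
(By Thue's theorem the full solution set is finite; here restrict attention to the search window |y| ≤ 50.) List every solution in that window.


The equation is x³ - 22y³ = -2. For fixed y, x³ = 22·y³ − 2, so a solution requires the RHS to be a perfect cube.
Strategy: iterate y from -50 to 50, compute RHS = 22·y³ − 2, and check whether it is a (positive or negative) perfect cube.
Check small values of y:
  y = 0: RHS = -2 is not a perfect cube.
  y = 1: RHS = 20 is not a perfect cube.
  y = -1: RHS = -24 is not a perfect cube.
  y = 2: RHS = 174 is not a perfect cube.
  y = -2: RHS = -178 is not a perfect cube.
  y = 3: RHS = 592 is not a perfect cube.
  y = -3: RHS = -596 is not a perfect cube.
Continuing the search up to |y| = 50 finds no solutions either.
No (x, y) in the scanned range satisfies the equation.

No integer solutions with |y| ≤ 50.


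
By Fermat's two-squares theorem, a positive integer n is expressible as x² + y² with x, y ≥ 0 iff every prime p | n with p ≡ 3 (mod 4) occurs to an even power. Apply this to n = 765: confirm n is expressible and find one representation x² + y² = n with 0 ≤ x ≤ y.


Step 1: Factor n = 765 = 3^2 · 5 · 17.
Step 2: Check the mod-4 condition on each prime factor: 3 ≡ 3 (mod 4), exponent 2 (must be even); 5 ≡ 1 (mod 4), exponent 1; 17 ≡ 1 (mod 4), exponent 1.
All primes ≡ 3 (mod 4) appear to even exponent (or don't appear), so by the two-squares theorem n IS expressible as a sum of two squares.
Step 3: Build a representation. Group n = k² · m with k = 3 and m = 5 · 17 = 85 (a product of primes ≡ 1 (mod 4)); a representation of m scales to one of n via (k·x)² + (k·y)² = k²(x² + y²). Each prime p ≡ 1 (mod 4) is itself a sum of two squares; find a² by testing p − a² for a perfect square:
  5: 5 − 1² = 4 = 2² ⇒ 5 = 1² + 2².
  17: 17 − 1² = 16 = 4² ⇒ 17 = 1² + 4².
  Combine using the Brahmagupta–Fibonacci identity (a² + b²)(c² + d²) = (ac − bd)² + (ad + bc)² = (ac + bd)² + (ad − bc)²:
  5 · 17 = 85: from (1² + 2²)(1² + 4²), take (1·1 − 2·4, 1·4 + 2·1) = (1 − 8, 4 + 2) = (-7, 6); dropping signs (only squares matter) gives (7, 6); check 7² + 6² = 49 + 36 = 85 ✓.
  Scale by k = 3: (3·7, 3·6) = (21, 18).
Step 4: Order so x ≤ y and verify: 18² + 21² = 324 + 441 = 765 = n. ✓

n = 765 = 18² + 21² (one valid representation with x ≤ y).


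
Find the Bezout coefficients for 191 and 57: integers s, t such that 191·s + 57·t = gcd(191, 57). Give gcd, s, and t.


Euclidean algorithm on (191, 57) — divide until remainder is 0:
  191 = 3 · 57 + 20
  57 = 2 · 20 + 17
  20 = 1 · 17 + 3
  17 = 5 · 3 + 2
  3 = 1 · 2 + 1
  2 = 2 · 1 + 0
gcd(191, 57) = 1.
Track Bezout coefficients alongside the remainders: start with r₀ = 191 = a·1 + b·0 (s = 1, t = 0) and r₁ = 57 = a·0 + b·1 (s = 0, t = 1); each new remainder r_{k+1} = r_{k-1} − q_k·r_k inherits s_{k+1} = s_{k-1} − q_k·s_k, t_{k+1} = t_{k-1} − q_k·t_k, so r_k = a·s_k + b·t_k at every step:
  q = 3: r = 20, s = 1 − 3·0 = 1, t = 0 − 3·1 = -3  (check: 191·1 + 57·(-3) = 20)
  q = 2: r = 17, s = 0 − 2·1 = -2, t = 1 − 2·(-3) = 7  (check: 191·(-2) + 57·7 = 17)
  q = 1: r = 3, s = 1 − 1·(-2) = 3, t = -3 − 1·7 = -10  (check: 191·3 + 57·(-10) = 3)
  q = 5: r = 2, s = -2 − 5·3 = -17, t = 7 − 5·(-10) = 57  (check: 191·(-17) + 57·57 = 2)
  q = 1: r = 1, s = 3 − 1·(-17) = 20, t = -10 − 1·57 = -67  (check: 191·20 + 57·(-67) = 1)
The row with r = 1 (the gcd) gives the Bezout coefficients s = 20, t = -67.
Result: 191 · (20) + 57 · (-67) = 1.

gcd(191, 57) = 1; s = 20, t = -67 (check: 191·20 + 57·(-67) = 1).


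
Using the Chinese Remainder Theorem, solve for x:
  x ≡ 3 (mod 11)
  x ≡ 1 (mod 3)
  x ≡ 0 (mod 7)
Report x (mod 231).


Moduli 11, 3, 7 are pairwise coprime; by CRT there is a unique solution modulo M = 11 · 3 · 7 = 231.
Solve pairwise, accumulating the modulus:
  Start with x ≡ 3 (mod 11).
  Combine with x ≡ 1 (mod 3): since gcd(11, 3) = 1, we get a unique residue mod 33.
    Write x = 3 + 11·t and substitute into x ≡ 1 (mod 3): 11·t ≡ 1 − 3 = -2 (mod 3).
    Reduce coefficients mod 3: 2·t ≡ 1 (mod 3).
    The inverse of 2 mod 3 is 2 (since 2·2 = 4 = 1·3 + 1), so t ≡ 2·1 = 2 ≡ 2 (mod 3).
    Then x = 3 + 11·2 = 25, valid modulo lcm(11, 3) = 33: x ≡ 25 (mod 33).
  Combine with x ≡ 0 (mod 7): since gcd(33, 7) = 1, we get a unique residue mod 231.
    Write x = 25 + 33·t and substitute into x ≡ 0 (mod 7): 33·t ≡ 0 − 25 = -25 (mod 7).
    Reduce coefficients mod 7: 5·t ≡ 3 (mod 7).
    The inverse of 5 mod 7 is 3 (since 5·3 = 15 = 2·7 + 1), so t ≡ 3·3 = 9 ≡ 2 (mod 7).
    Then x = 25 + 33·2 = 91, valid modulo lcm(33, 7) = 231: x ≡ 91 (mod 231).
Verify: 91 mod 11 = 3 ✓, 91 mod 3 = 1 ✓, 91 mod 7 = 0 ✓.

x ≡ 91 (mod 231).


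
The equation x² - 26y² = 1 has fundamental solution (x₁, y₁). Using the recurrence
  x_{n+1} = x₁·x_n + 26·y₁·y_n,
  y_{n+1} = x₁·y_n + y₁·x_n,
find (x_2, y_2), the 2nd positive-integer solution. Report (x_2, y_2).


Step 1: Find the fundamental solution (x₁, y₁) of x² - 26y² = 1.
  Expand √26 as a continued fraction. a₀ = ⌊√26⌋ = 5; iterate m_{k+1} = d_k·a_k − m_k, d_{k+1} = (26 − m_{k+1}²)/d_k, a_{k+1} = ⌊(a₀ + m_{k+1})/d_{k+1}⌋ (starting m₀ = 0, d₀ = 1), with convergents p_k = a_k·p_{k-1} + p_{k-2}, q_k = a_k·q_{k-1} + q_{k-2} (p₋₁ = 1, q₋₁ = 0):
  k = 0: a₀ = 5; p₀/q₀ = 5/1; p₀² − 26·q₀² = 25 − 26 = -1.
  k = 1: m = 5, d = 1, a = ⌊(5 + 5)/1⌋ = 10; p/q = (10·5 + 1)/(10·1 + 0) = 51/10; p² − 26·q² = 2601 − 2600 = 1.
  The first convergent with p² − 26·q² = 1 gives the fundamental solution (x₁, y₁) = (51, 10).
Step 2: Apply the recurrence (x_{n+1}, y_{n+1}) = (x₁x_n + 26y₁y_n, x₁y_n + y₁x_n) repeatedly.
  From (x_1, y_1) = (51, 10): x_2 = 51·51 + 26·10·10 = 5201; y_2 = 51·10 + 10·51 = 1020.
Step 3: Verify x_2² - 26·y_2² = 27050401 - 27050400 = 1 (should be 1). ✓

(x_1, y_1) = (51, 10); (x_2, y_2) = (5201, 1020).


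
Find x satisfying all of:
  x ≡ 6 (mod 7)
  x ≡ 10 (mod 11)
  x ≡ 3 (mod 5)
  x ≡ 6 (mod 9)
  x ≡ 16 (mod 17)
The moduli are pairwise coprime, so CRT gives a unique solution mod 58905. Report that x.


Product of moduli M = 7 · 11 · 5 · 9 · 17 = 58905.
Merge one congruence at a time:
  Start: x ≡ 6 (mod 7).
  Combine with x ≡ 10 (mod 11); new modulus lcm = 77.
    Write x = 6 + 7·t and substitute into x ≡ 10 (mod 11): 7·t ≡ 10 − 6 = 4 (mod 11).
    The inverse of 7 mod 11 is 8 (since 7·8 = 56 = 5·11 + 1), so t ≡ 8·4 = 32 ≡ 10 (mod 11).
    Then x = 6 + 7·10 = 76, valid modulo lcm(7, 11) = 77: x ≡ 76 (mod 77).
  Combine with x ≡ 3 (mod 5); new modulus lcm = 385.
    Write x = 76 + 77·t and substitute into x ≡ 3 (mod 5): 77·t ≡ 3 − 76 = -73 (mod 5).
    Reduce coefficients mod 5: 2·t ≡ 2 (mod 5).
    The inverse of 2 mod 5 is 3 (since 2·3 = 6 = 1·5 + 1), so t ≡ 3·2 = 6 ≡ 1 (mod 5).
    Then x = 76 + 77·1 = 153, valid modulo lcm(77, 5) = 385: x ≡ 153 (mod 385).
  Combine with x ≡ 6 (mod 9); new modulus lcm = 3465.
    Write x = 153 + 385·t and substitute into x ≡ 6 (mod 9): 385·t ≡ 6 − 153 = -147 (mod 9).
    Reduce coefficients mod 9: 7·t ≡ 6 (mod 9).
    The inverse of 7 mod 9 is 4 (since 7·4 = 28 = 3·9 + 1), so t ≡ 4·6 = 24 ≡ 6 (mod 9).
    Then x = 153 + 385·6 = 2463, valid modulo lcm(385, 9) = 3465: x ≡ 2463 (mod 3465).
  Combine with x ≡ 16 (mod 17); new modulus lcm = 58905.
    Write x = 2463 + 3465·t and substitute into x ≡ 16 (mod 17): 3465·t ≡ 16 − 2463 = -2447 (mod 17).
    Reduce coefficients mod 17: 14·t ≡ 1 (mod 17).
    The inverse of 14 mod 17 is 11 (since 14·11 = 154 = 9·17 + 1), so t ≡ 11·1 = 11 ≡ 11 (mod 17).
    Then x = 2463 + 3465·11 = 40578, valid modulo lcm(3465, 17) = 58905: x ≡ 40578 (mod 58905).
Verify against each original: 40578 mod 7 = 6, 40578 mod 11 = 10, 40578 mod 5 = 3, 40578 mod 9 = 6, 40578 mod 17 = 16.

x ≡ 40578 (mod 58905).


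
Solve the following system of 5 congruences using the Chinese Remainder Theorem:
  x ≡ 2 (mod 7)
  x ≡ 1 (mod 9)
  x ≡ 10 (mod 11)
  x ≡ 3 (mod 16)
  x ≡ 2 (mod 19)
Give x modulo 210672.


Product of moduli M = 7 · 9 · 11 · 16 · 19 = 210672.
Merge one congruence at a time:
  Start: x ≡ 2 (mod 7).
  Combine with x ≡ 1 (mod 9); new modulus lcm = 63.
    Write x = 2 + 7·t and substitute into x ≡ 1 (mod 9): 7·t ≡ 1 − 2 = -1 (mod 9).
    Reduce coefficients mod 9: 7·t ≡ 8 (mod 9).
    The inverse of 7 mod 9 is 4 (since 7·4 = 28 = 3·9 + 1), so t ≡ 4·8 = 32 ≡ 5 (mod 9).
    Then x = 2 + 7·5 = 37, valid modulo lcm(7, 9) = 63: x ≡ 37 (mod 63).
  Combine with x ≡ 10 (mod 11); new modulus lcm = 693.
    Write x = 37 + 63·t and substitute into x ≡ 10 (mod 11): 63·t ≡ 10 − 37 = -27 (mod 11).
    Reduce coefficients mod 11: 8·t ≡ 6 (mod 11).
    The inverse of 8 mod 11 is 7 (since 8·7 = 56 = 5·11 + 1), so t ≡ 7·6 = 42 ≡ 9 (mod 11).
    Then x = 37 + 63·9 = 604, valid modulo lcm(63, 11) = 693: x ≡ 604 (mod 693).
  Combine with x ≡ 3 (mod 16); new modulus lcm = 11088.
    Write x = 604 + 693·t and substitute into x ≡ 3 (mod 16): 693·t ≡ 3 − 604 = -601 (mod 16).
    Reduce coefficients mod 16: 5·t ≡ 7 (mod 16).
    The inverse of 5 mod 16 is 13 (since 5·13 = 65 = 4·16 + 1), so t ≡ 13·7 = 91 ≡ 11 (mod 16).
    Then x = 604 + 693·11 = 8227, valid modulo lcm(693, 16) = 11088: x ≡ 8227 (mod 11088).
  Combine with x ≡ 2 (mod 19); new modulus lcm = 210672.
    Write x = 8227 + 11088·t and substitute into x ≡ 2 (mod 19): 11088·t ≡ 2 − 8227 = -8225 (mod 19).
    Reduce coefficients mod 19: 11·t ≡ 2 (mod 19).
    The inverse of 11 mod 19 is 7 (since 11·7 = 77 = 4·19 + 1), so t ≡ 7·2 = 14 ≡ 14 (mod 19).
    Then x = 8227 + 11088·14 = 163459, valid modulo lcm(11088, 19) = 210672: x ≡ 163459 (mod 210672).
Verify against each original: 163459 mod 7 = 2, 163459 mod 9 = 1, 163459 mod 11 = 10, 163459 mod 16 = 3, 163459 mod 19 = 2.

x ≡ 163459 (mod 210672).


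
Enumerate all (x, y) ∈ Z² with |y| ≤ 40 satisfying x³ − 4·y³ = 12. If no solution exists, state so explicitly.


The equation is x³ - 4y³ = 12. For fixed y, x³ = 4·y³ + 12, so a solution requires the RHS to be a perfect cube.
Strategy: iterate y from -40 to 40, compute RHS = 4·y³ + 12, and check whether it is a (positive or negative) perfect cube.
Check small values of y:
  y = 0: RHS = 12 is not a perfect cube.
  y = 1: RHS = 16 is not a perfect cube.
  y = -1: RHS = 8 = (2)³ ⇒ x = 2 works.
  y = 2: RHS = 44 is not a perfect cube.
  y = -2: RHS = -20 is not a perfect cube.
  y = 3: RHS = 120 is not a perfect cube.
  y = -3: RHS = -96 is not a perfect cube.
Continuing, at y = 5: RHS = 512 = (8)³ ⇒ x = 8 works.
Searching the remaining y in |y| ≤ 40 finds no further solutions.
Collected solutions: (2, -1), (8, 5).

Solutions (with |y| ≤ 40): (2, -1), (8, 5).


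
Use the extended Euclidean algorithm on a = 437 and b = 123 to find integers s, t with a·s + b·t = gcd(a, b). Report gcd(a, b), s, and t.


Euclidean algorithm on (437, 123) — divide until remainder is 0:
  437 = 3 · 123 + 68
  123 = 1 · 68 + 55
  68 = 1 · 55 + 13
  55 = 4 · 13 + 3
  13 = 4 · 3 + 1
  3 = 3 · 1 + 0
gcd(437, 123) = 1.
Track Bezout coefficients alongside the remainders: start with r₀ = 437 = a·1 + b·0 (s = 1, t = 0) and r₁ = 123 = a·0 + b·1 (s = 0, t = 1); each new remainder r_{k+1} = r_{k-1} − q_k·r_k inherits s_{k+1} = s_{k-1} − q_k·s_k, t_{k+1} = t_{k-1} − q_k·t_k, so r_k = a·s_k + b·t_k at every step:
  q = 3: r = 68, s = 1 − 3·0 = 1, t = 0 − 3·1 = -3  (check: 437·1 + 123·(-3) = 68)
  q = 1: r = 55, s = 0 − 1·1 = -1, t = 1 − 1·(-3) = 4  (check: 437·(-1) + 123·4 = 55)
  q = 1: r = 13, s = 1 − 1·(-1) = 2, t = -3 − 1·4 = -7  (check: 437·2 + 123·(-7) = 13)
  q = 4: r = 3, s = -1 − 4·2 = -9, t = 4 − 4·(-7) = 32  (check: 437·(-9) + 123·32 = 3)
  q = 4: r = 1, s = 2 − 4·(-9) = 38, t = -7 − 4·32 = -135  (check: 437·38 + 123·(-135) = 1)
The row with r = 1 (the gcd) gives the Bezout coefficients s = 38, t = -135.
Result: 437 · (38) + 123 · (-135) = 1.

gcd(437, 123) = 1; s = 38, t = -135 (check: 437·38 + 123·(-135) = 1).


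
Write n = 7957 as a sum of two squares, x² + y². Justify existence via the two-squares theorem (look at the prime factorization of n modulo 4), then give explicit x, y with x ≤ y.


Step 1: Factor n = 7957 = 73 · 109.
Step 2: Check the mod-4 condition on each prime factor: 73 ≡ 1 (mod 4), exponent 1; 109 ≡ 1 (mod 4), exponent 1.
All primes ≡ 3 (mod 4) appear to even exponent (or don't appear), so by the two-squares theorem n IS expressible as a sum of two squares.
Step 3: Build a representation. Here n = 73 · 109 is a product of primes ≡ 1 (mod 4). Each prime p ≡ 1 (mod 4) is itself a sum of two squares; find a² by testing p − a² for a perfect square:
  73: 73 − 1² = 72, 73 − 2² = 69, 73 − 3² = 64 = 8² ⇒ 73 = 3² + 8².
  109: 109 − 1² = 108, 109 − 2² = 105, 109 − 3² = 100 = 10² ⇒ 109 = 3² + 10².
  Combine using the Brahmagupta–Fibonacci identity (a² + b²)(c² + d²) = (ac − bd)² + (ad + bc)² = (ac + bd)² + (ad − bc)²:
  73 · 109 = 7957: from (3² + 8²)(3² + 10²), take (3·3 − 8·10, 3·10 + 8·3) = (9 − 80, 30 + 24) = (-71, 54); dropping signs (only squares matter) gives (71, 54); check 71² + 54² = 5041 + 2916 = 7957 ✓.
Step 4: Order so x ≤ y and verify: 54² + 71² = 2916 + 5041 = 7957 = n. ✓

n = 7957 = 54² + 71² (one valid representation with x ≤ y).


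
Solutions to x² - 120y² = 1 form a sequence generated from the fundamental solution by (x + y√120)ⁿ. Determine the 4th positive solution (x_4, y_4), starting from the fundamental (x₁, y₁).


Step 1: Find the fundamental solution (x₁, y₁) of x² - 120y² = 1.
  Expand √120 as a continued fraction. a₀ = ⌊√120⌋ = 10; iterate m_{k+1} = d_k·a_k − m_k, d_{k+1} = (120 − m_{k+1}²)/d_k, a_{k+1} = ⌊(a₀ + m_{k+1})/d_{k+1}⌋ (starting m₀ = 0, d₀ = 1), with convergents p_k = a_k·p_{k-1} + p_{k-2}, q_k = a_k·q_{k-1} + q_{k-2} (p₋₁ = 1, q₋₁ = 0):
  k = 0: a₀ = 10; p₀/q₀ = 10/1; p₀² − 120·q₀² = 100 − 120 = -20.
  k = 1: m = 10, d = 20, a = ⌊(10 + 10)/20⌋ = 1; p/q = (1·10 + 1)/(1·1 + 0) = 11/1; p² − 120·q² = 121 − 120 = 1.
  The first convergent with p² − 120·q² = 1 gives the fundamental solution (x₁, y₁) = (11, 1).
Step 2: Apply the recurrence (x_{n+1}, y_{n+1}) = (x₁x_n + 120y₁y_n, x₁y_n + y₁x_n) repeatedly.
  From (x_1, y_1) = (11, 1): x_2 = 11·11 + 120·1·1 = 241; y_2 = 11·1 + 1·11 = 22.
  From (x_2, y_2) = (241, 22): x_3 = 11·241 + 120·1·22 = 5291; y_3 = 11·22 + 1·241 = 483.
  From (x_3, y_3) = (5291, 483): x_4 = 11·5291 + 120·1·483 = 116161; y_4 = 11·483 + 1·5291 = 10604.
Step 3: Verify x_4² - 120·y_4² = 13493377921 - 13493377920 = 1 (should be 1). ✓

(x_1, y_1) = (11, 1); (x_4, y_4) = (116161, 10604).


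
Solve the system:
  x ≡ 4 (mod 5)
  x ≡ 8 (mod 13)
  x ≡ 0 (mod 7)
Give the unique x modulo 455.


Moduli 5, 13, 7 are pairwise coprime; by CRT there is a unique solution modulo M = 5 · 13 · 7 = 455.
Solve pairwise, accumulating the modulus:
  Start with x ≡ 4 (mod 5).
  Combine with x ≡ 8 (mod 13): since gcd(5, 13) = 1, we get a unique residue mod 65.
    Write x = 4 + 5·t and substitute into x ≡ 8 (mod 13): 5·t ≡ 8 − 4 = 4 (mod 13).
    The inverse of 5 mod 13 is 8 (since 5·8 = 40 = 3·13 + 1), so t ≡ 8·4 = 32 ≡ 6 (mod 13).
    Then x = 4 + 5·6 = 34, valid modulo lcm(5, 13) = 65: x ≡ 34 (mod 65).
  Combine with x ≡ 0 (mod 7): since gcd(65, 7) = 1, we get a unique residue mod 455.
    Write x = 34 + 65·t and substitute into x ≡ 0 (mod 7): 65·t ≡ 0 − 34 = -34 (mod 7).
    Reduce coefficients mod 7: 2·t ≡ 1 (mod 7).
    The inverse of 2 mod 7 is 4 (since 2·4 = 8 = 1·7 + 1), so t ≡ 4·1 = 4 ≡ 4 (mod 7).
    Then x = 34 + 65·4 = 294, valid modulo lcm(65, 7) = 455: x ≡ 294 (mod 455).
Verify: 294 mod 5 = 4 ✓, 294 mod 13 = 8 ✓, 294 mod 7 = 0 ✓.

x ≡ 294 (mod 455).


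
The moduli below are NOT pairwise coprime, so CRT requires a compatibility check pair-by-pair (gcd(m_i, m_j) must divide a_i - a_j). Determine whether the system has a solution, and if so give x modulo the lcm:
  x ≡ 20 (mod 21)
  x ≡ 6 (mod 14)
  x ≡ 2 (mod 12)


Moduli 21, 14, 12 are not pairwise coprime, so CRT works modulo lcm(m_i) when all pairwise compatibility conditions hold.
Pairwise compatibility: gcd(m_i, m_j) must divide a_i - a_j for every pair.
Merge one congruence at a time:
  Start: x ≡ 20 (mod 21).
  Combine with x ≡ 6 (mod 14): gcd(21, 14) = 7; 6 - 20 = -14, which IS divisible by 7, so compatible.
    Write x = 20 + 21·t and substitute into x ≡ 6 (mod 14): 21·t ≡ 6 − 20 = -14 (mod 14).
    Divide the congruence (and modulus) by g = 7: 3·t ≡ -2 (mod 2).
    Reduce coefficients mod 2: 1·t ≡ 0 (mod 2).
    So t ≡ 0 (mod 2).
    Then x = 20 + 21·0 = 20, valid modulo lcm(21, 14) = 42: x ≡ 20 (mod 42).
  Combine with x ≡ 2 (mod 12): gcd(42, 12) = 6; 2 - 20 = -18, which IS divisible by 6, so compatible.
    Write x = 20 + 42·t and substitute into x ≡ 2 (mod 12): 42·t ≡ 2 − 20 = -18 (mod 12).
    Divide the congruence (and modulus) by g = 6: 7·t ≡ -3 (mod 2).
    Reduce coefficients mod 2: 1·t ≡ 1 (mod 2).
    So t ≡ 1 (mod 2).
    Then x = 20 + 42·1 = 62, valid modulo lcm(42, 12) = 84: x ≡ 62 (mod 84).
Verify: 62 mod 21 = 20, 62 mod 14 = 6, 62 mod 12 = 2.

x ≡ 62 (mod 84).
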